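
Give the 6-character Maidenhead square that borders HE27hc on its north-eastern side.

HE27id

Longitude subsquare h = 7; +1 → 8 = i.
Latitude subsquare c = 2; +1 → 3 = d.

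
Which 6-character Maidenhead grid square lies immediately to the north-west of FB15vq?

FB15ur

Longitude subsquare v = 21; −1 → 20 = u.
Latitude subsquare q = 16; +1 → 17 = r.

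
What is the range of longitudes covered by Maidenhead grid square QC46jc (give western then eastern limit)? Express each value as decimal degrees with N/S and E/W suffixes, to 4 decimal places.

148.7500° E, 148.8333° E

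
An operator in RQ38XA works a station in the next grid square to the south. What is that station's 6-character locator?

RQ37xx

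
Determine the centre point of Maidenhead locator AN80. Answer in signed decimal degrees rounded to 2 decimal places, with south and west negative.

40.50, -163.00

Field A=0, N=13: +0·20° lon, +13·10° lat → SW at lon -180°, lat 40°.
Square 8, 0: +8·2° lon, +0·1° lat → SW at lon -164°, lat 40°.
Cell spans 2° lon × 1° lat. Centre is SW corner plus half of each.
latitude 40.50, longitude -163.00.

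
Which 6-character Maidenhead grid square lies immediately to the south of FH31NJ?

FH31ni

Latitude subsquare j = 9; −1 → 8 = i.
The longitude characters are unchanged.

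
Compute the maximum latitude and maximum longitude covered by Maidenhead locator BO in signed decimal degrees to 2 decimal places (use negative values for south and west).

60.00, -140.00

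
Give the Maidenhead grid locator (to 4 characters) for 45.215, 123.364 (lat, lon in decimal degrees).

Offset from 180°W / 90°S: lon 303.36°, lat 135.22°.
Field: 303.36/20 → 15 → P, 135.22/10 → 13 → N; chars PN.
Square: 3.36/2 → 1, 5.22/1 → 5; chars 15.

PN15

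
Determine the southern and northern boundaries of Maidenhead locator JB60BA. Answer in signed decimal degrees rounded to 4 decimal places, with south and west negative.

-80.0000, -79.9583

Field J=9, B=1: +9·20° lon, +1·10° lat → SW at lon 0°, lat -80°.
Square 6, 0: +6·2° lon, +0·1° lat → SW at lon 12°, lat -80°.
Subsquare b=1, a=0: +1·0.0833333° lon, +0·0.0416667° lat → SW at lon 12.0833°, lat -80°.
Cell spans 0.0833333° lon × 0.0416667° lat.
south -80.0000, north -79.9583.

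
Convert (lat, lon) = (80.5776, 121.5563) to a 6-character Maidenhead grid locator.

PR00sn

Offset from 180°W / 90°S: lon 301.5563°, lat 170.5776°.
Field: 301.5563/20 → 15 → P, 170.5776/10 → 17 → R; chars PR.
Square: 1.5563/2 → 0, 0.5776/1 → 0; chars 00.
Subsquare: 1.5563/0.0833333 → 18 → s, 0.5776/0.0416667 → 13 → n; chars sn.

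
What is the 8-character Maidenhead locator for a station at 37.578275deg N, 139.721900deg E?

PM97un68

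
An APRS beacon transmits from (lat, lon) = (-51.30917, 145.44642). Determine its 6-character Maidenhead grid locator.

QD28rq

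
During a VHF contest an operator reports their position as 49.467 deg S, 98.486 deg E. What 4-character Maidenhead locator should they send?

Offset from 180°W / 90°S: lon 278.49°, lat 40.53°.
Field: lon ⌊278.49/20⌋ = 13 → N; lat ⌊40.53/10⌋ = 4 → E.
Square: lon ⌊18.49/2⌋ = 9; lat ⌊0.53/1⌋ = 0.

NE90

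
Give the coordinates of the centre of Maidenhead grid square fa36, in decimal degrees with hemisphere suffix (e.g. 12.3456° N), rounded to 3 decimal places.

83.500° S, 73.000° W

Field F=5, A=0: +5·20° lon, +0·10° lat → SW at lon -80°, lat -90°.
Square 3, 6: +3·2° lon, +6·1° lat → SW at lon -74°, lat -84°.
Cell spans 2° lon × 1° lat. Centre is SW corner plus half of each.
latitude 83.500° S, longitude 73.000° W.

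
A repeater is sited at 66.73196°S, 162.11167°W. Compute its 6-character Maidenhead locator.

Offset from 180°W / 90°S: lon 17.8883°, lat 23.2680°.
Field: lon ⌊17.8883/20⌋ = 0 → A; lat ⌊23.2680/10⌋ = 2 → C.
Square: lon ⌊17.8883/2⌋ = 8; lat ⌊3.2680/1⌋ = 3.
Subsquare: lon ⌊1.8883/0.0833333⌋ = 22 → w; lat ⌊0.2680/0.0416667⌋ = 6 → g.

AC83wg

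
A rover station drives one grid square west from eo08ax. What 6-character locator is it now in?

DO98xx

Longitude subsquare a = 0; −1 → -1, wraps to 23 = x, carry into square.
Longitude square 0; −1 → -1, wraps to 9, carry into field.
Longitude field E = 4; −1 → 3 = D.
The latitude characters are unchanged.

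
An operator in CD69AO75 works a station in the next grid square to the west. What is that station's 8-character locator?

CD69ao65

Longitude extended square 7; −1 → 6.
The latitude characters are unchanged.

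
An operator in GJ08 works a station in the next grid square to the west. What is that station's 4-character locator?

FJ98

Longitude square 0; −1 → -1, wraps to 9, carry into field.
Longitude field G = 6; −1 → 5 = F.
The latitude characters are unchanged.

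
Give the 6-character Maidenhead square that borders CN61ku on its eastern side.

Longitude subsquare k = 10; +1 → 11 = l.
The latitude characters are unchanged.

CN61lu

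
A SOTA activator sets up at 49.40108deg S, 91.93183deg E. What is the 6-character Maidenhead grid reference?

NE50xo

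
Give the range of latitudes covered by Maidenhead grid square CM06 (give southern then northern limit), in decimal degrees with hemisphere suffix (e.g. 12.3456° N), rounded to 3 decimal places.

Field C=2, M=12: +2·20° lon, +12·10° lat → SW at lon -140°, lat 30°.
Square 0, 6: +0·2° lon, +6·1° lat → SW at lon -140°, lat 36°.
Cell spans 2° lon × 1° lat.
south 36.000° N, north 37.000° N.

36.000° N, 37.000° N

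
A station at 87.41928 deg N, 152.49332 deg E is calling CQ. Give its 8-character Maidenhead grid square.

Shift to the Maidenhead origin (180°W, 90°S): lon 332.49332, lat 177.41928.
Field: 332.49332/20 → 16 → Q, 177.41928/10 → 17 → R; chars QR.
Square: 12.49332/2 → 6, 7.41928/1 → 7; chars 67.
Subsquare: 0.49332/0.0833333 → 5 → f, 0.41928/0.0416667 → 10 → k; chars fk.
Extended square: 0.07665/0.00833333 → 9, 0.00261/0.00416667 → 0; chars 90.

QR67fk90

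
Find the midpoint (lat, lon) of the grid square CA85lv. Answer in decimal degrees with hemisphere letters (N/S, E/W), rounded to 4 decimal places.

Field C=2, A=0: +2·20° lon, +0·10° lat → SW at lon -140°, lat -90°.
Square 8, 5: +8·2° lon, +5·1° lat → SW at lon -124°, lat -85°.
Subsquare l=11, v=21: +11·0.0833333° lon, +21·0.0416667° lat → SW at lon -123.083°, lat -84.125°.
Cell spans 0.0833333° lon × 0.0416667° lat. Centre is SW corner plus half of each.
latitude 84.1042° S, longitude 123.0417° W.

84.1042° S, 123.0417° W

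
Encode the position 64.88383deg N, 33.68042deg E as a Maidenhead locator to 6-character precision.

KP64uv

Shift to the Maidenhead origin (180°W, 90°S): lon 213.6804, lat 154.8838.
Field: 213.6804/20 → 10 → K, 154.8838/10 → 15 → P; chars KP.
Square: 13.6804/2 → 6, 4.8838/1 → 4; chars 64.
Subsquare: 1.6804/0.0833333 → 20 → u, 0.8838/0.0416667 → 21 → v; chars uv.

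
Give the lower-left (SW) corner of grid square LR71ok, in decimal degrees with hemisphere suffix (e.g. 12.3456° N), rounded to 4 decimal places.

Field L=11, R=17: +11·20° lon, +17·10° lat → SW at lon 40°, lat 80°.
Square 7, 1: +7·2° lon, +1·1° lat → SW at lon 54°, lat 81°.
Subsquare o=14, k=10: +14·0.0833333° lon, +10·0.0416667° lat → SW at lon 55.1667°, lat 81.4167°.
latitude 81.4167° N, longitude 55.1667° E.

81.4167° N, 55.1667° E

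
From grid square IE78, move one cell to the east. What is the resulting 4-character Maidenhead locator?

IE88

Longitude square 7; +1 → 8.
The latitude characters are unchanged.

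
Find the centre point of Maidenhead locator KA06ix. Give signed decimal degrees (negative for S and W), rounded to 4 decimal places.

-83.0208, 20.7083

Field K=10, A=0: +10·20° lon, +0·10° lat → SW at lon 20°, lat -90°.
Square 0, 6: +0·2° lon, +6·1° lat → SW at lon 20°, lat -84°.
Subsquare i=8, x=23: +8·0.0833333° lon, +23·0.0416667° lat → SW at lon 20.6667°, lat -83.0417°.
Cell spans 0.0833333° lon × 0.0416667° lat. Centre is SW corner plus half of each.
latitude -83.0208, longitude 20.7083.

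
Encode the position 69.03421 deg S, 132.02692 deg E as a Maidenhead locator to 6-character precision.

Add 180° to longitude and 90° to latitude: 312.0269, 20.9658.
Field (20°×10°, letters A–R): lon ⌊312.0269/20⌋ = 15 → P; lat ⌊20.9658/10⌋ = 2 → C.
Square (2°×1°, digits 0–9): lon ⌊12.0269/2⌋ = 6; lat ⌊0.9658/1⌋ = 0.
Subsquare (5′×2.5′, letters a–x): lon ⌊0.0269/0.0833333⌋ = 0 → a; lat ⌊0.9658/0.0416667⌋ = 23 → x.

PC60ax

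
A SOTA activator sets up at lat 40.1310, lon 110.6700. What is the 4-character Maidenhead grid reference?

Offset from 180°W / 90°S: lon 290.67°, lat 130.13°.
Field (20°×10°, letters A–R): 290.67/20 → 14 → O, 130.13/10 → 13 → N; chars ON.
Square (2°×1°, digits 0–9): 10.67/2 → 5, 0.13/1 → 0; chars 50.

ON50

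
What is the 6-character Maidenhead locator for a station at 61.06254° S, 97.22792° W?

Offset from 180°W / 90°S: lon 82.7721°, lat 28.9375°.
Field: lon ⌊82.7721/20⌋ = 4 → E; lat ⌊28.9375/10⌋ = 2 → C.
Square: lon ⌊2.7721/2⌋ = 1; lat ⌊8.9375/1⌋ = 8.
Subsquare: lon ⌊0.7721/0.0833333⌋ = 9 → j; lat ⌊0.9375/0.0416667⌋ = 22 → w.

EC18jw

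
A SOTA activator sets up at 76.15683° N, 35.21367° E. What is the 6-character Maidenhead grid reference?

KQ76od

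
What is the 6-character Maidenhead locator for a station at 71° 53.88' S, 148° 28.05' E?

QB48fc

Offset from 180°W / 90°S: lon 328.4675°, lat 18.1020°.
Field (20°×10°, letters A–R): 328.4675/20 → 16 → Q, 18.1020/10 → 1 → B; chars QB.
Square (2°×1°, digits 0–9): 8.4675/2 → 4, 8.1020/1 → 8; chars 48.
Subsquare (5′×2.5′, letters a–x): 0.4675/0.0833333 → 5 → f, 0.1020/0.0416667 → 2 → c; chars fc.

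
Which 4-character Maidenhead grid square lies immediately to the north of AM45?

Latitude square 5; +1 → 6.
The longitude characters are unchanged.

AM46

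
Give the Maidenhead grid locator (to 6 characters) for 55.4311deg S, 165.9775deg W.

Shift to the Maidenhead origin (180°W, 90°S): lon 14.0225, lat 34.5689.
Field: lon ⌊14.0225/20⌋ = 0 → A; lat ⌊34.5689/10⌋ = 3 → D.
Square: lon ⌊14.0225/2⌋ = 7; lat ⌊4.5689/1⌋ = 4.
Subsquare: lon ⌊0.0225/0.0833333⌋ = 0 → a; lat ⌊0.5689/0.0416667⌋ = 13 → n.

AD74an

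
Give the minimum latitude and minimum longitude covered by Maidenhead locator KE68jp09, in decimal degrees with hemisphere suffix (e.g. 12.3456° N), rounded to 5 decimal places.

41.33750° S, 32.75000° E

Field K=10, E=4: +10·20° lon, +4·10° lat → SW at lon 20°, lat -50°.
Square 6, 8: +6·2° lon, +8·1° lat → SW at lon 32°, lat -42°.
Subsquare j=9, p=15: +9·0.0833333° lon, +15·0.0416667° lat → SW at lon 32.75°, lat -41.375°.
Extended square 0, 9: +0·0.00833333° lon, +9·0.00416667° lat → SW at lon 32.75°, lat -41.3375°.
latitude 41.33750° S, longitude 32.75000° E.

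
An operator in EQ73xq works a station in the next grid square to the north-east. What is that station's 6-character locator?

Longitude subsquare x = 23; +1 → 24, wraps to 0 = a, carry into square.
Longitude square 7; +1 → 8.
Latitude subsquare q = 16; +1 → 17 = r.

EQ83ar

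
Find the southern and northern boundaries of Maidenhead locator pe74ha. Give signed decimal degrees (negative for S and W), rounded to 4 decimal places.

-46.0000, -45.9583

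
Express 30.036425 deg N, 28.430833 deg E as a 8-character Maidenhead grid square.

Offset from 180°W / 90°S: lon 208.43083°, lat 120.03643°.
Field: 208.43083/20 → 10 → K, 120.03643/10 → 12 → M; chars KM.
Square: 8.43083/2 → 4, 0.03643/1 → 0; chars 40.
Subsquare: 0.43083/0.0833333 → 5 → f, 0.03643/0.0416667 → 0 → a; chars fa.
Extended square: 0.01417/0.00833333 → 1, 0.03643/0.00416667 → 8; chars 18.

KM40fa18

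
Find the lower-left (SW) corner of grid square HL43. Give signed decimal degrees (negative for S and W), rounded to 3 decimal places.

Field H=7, L=11: +7·20° lon, +11·10° lat → SW at lon -40°, lat 20°.
Square 4, 3: +4·2° lon, +3·1° lat → SW at lon -32°, lat 23°.
latitude 23.000, longitude -32.000.

23.000, -32.000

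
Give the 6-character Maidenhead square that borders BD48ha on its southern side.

Latitude subsquare a = 0; −1 → -1, wraps to 23 = x, carry into square.
Latitude square 8; −1 → 7.
The longitude characters are unchanged.

BD47hx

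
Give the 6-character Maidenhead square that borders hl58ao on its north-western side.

Longitude subsquare a = 0; −1 → -1, wraps to 23 = x, carry into square.
Longitude square 5; −1 → 4.
Latitude subsquare o = 14; +1 → 15 = p.

HL48xp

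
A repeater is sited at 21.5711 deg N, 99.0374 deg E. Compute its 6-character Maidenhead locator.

NL91mn

Add 180° to longitude and 90° to latitude: 279.0374, 111.5711.
Field: 279.0374/20 → 13 → N, 111.5711/10 → 11 → L; chars NL.
Square: 19.0374/2 → 9, 1.5711/1 → 1; chars 91.
Subsquare: 1.0374/0.0833333 → 12 → m, 0.5711/0.0416667 → 13 → n; chars mn.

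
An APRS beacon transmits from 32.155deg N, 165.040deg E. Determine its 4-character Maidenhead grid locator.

RM22

Offset from 180°W / 90°S: lon 345.04°, lat 122.16°.
Field: 345.04/20 → 17 → R, 122.16/10 → 12 → M; chars RM.
Square: 5.04/2 → 2, 2.16/1 → 2; chars 22.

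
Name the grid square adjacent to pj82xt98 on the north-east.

PJ92at09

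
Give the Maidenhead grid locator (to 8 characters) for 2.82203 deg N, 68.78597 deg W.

FJ52ot57

Offset from 180°W / 90°S: lon 111.21403°, lat 92.82203°.
Field: 111.21403/20 → 5 → F, 92.82203/10 → 9 → J; chars FJ.
Square: 11.21403/2 → 5, 2.82203/1 → 2; chars 52.
Subsquare: 1.21403/0.0833333 → 14 → o, 0.82203/0.0416667 → 19 → t; chars ot.
Extended square: 0.04736/0.00833333 → 5, 0.03036/0.00416667 → 7; chars 57.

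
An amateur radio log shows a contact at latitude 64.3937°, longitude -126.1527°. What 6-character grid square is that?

Offset from 180°W / 90°S: lon 53.8473°, lat 154.3937°.
Field (20°×10°, letters A–R): 53.8473/20 → 2 → C, 154.3937/10 → 15 → P; chars CP.
Square (2°×1°, digits 0–9): 13.8473/2 → 6, 4.3937/1 → 4; chars 64.
Subsquare (5′×2.5′, letters a–x): 1.8473/0.0833333 → 22 → w, 0.3937/0.0416667 → 9 → j; chars wj.

CP64wj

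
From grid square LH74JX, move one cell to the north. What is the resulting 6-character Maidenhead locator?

Latitude subsquare x = 23; +1 → 24, wraps to 0 = a, carry into square.
Latitude square 4; +1 → 5.
The longitude characters are unchanged.

LH75ja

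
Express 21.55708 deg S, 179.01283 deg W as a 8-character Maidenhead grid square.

Shift to the Maidenhead origin (180°W, 90°S): lon 0.98717, lat 68.44292.
Field: lon ⌊0.98717/20⌋ = 0 → A; lat ⌊68.44292/10⌋ = 6 → G.
Square: lon ⌊0.98717/2⌋ = 0; lat ⌊8.44292/1⌋ = 8.
Subsquare: lon ⌊0.98717/0.0833333⌋ = 11 → l; lat ⌊0.44292/0.0416667⌋ = 10 → k.
Extended square: lon ⌊0.07050/0.00833333⌋ = 8; lat ⌊0.02625/0.00416667⌋ = 6.

AG08lk86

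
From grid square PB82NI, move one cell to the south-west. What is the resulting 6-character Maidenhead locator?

PB82mh

Longitude subsquare n = 13; −1 → 12 = m.
Latitude subsquare i = 8; −1 → 7 = h.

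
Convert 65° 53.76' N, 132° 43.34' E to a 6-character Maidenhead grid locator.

Shift to the Maidenhead origin (180°W, 90°S): lon 312.7223, lat 155.8960.
Field (20°×10°, letters A–R): lon ⌊312.7223/20⌋ = 15 → P; lat ⌊155.8960/10⌋ = 15 → P.
Square (2°×1°, digits 0–9): lon ⌊12.7223/2⌋ = 6; lat ⌊5.8960/1⌋ = 5.
Subsquare (5′×2.5′, letters a–x): lon ⌊0.7223/0.0833333⌋ = 8 → i; lat ⌊0.8960/0.0416667⌋ = 21 → v.

PP65iv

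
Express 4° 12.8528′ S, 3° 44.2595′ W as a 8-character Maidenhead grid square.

Offset from 180°W / 90°S: lon 176.26234°, lat 85.78579°.
Field: 176.26234/20 → 8 → I, 85.78579/10 → 8 → I; chars II.
Square: 16.26234/2 → 8, 5.78579/1 → 5; chars 85.
Subsquare: 0.26234/0.0833333 → 3 → d, 0.78579/0.0416667 → 18 → s; chars ds.
Extended square: 0.01234/0.00833333 → 1, 0.03579/0.00416667 → 8; chars 18.

II85ds18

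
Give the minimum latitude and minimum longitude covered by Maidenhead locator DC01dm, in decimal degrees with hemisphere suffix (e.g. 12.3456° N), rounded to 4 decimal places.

68.5000° S, 119.7500° W

Field D=3, C=2: +3·20° lon, +2·10° lat → SW at lon -120°, lat -70°.
Square 0, 1: +0·2° lon, +1·1° lat → SW at lon -120°, lat -69°.
Subsquare d=3, m=12: +3·0.0833333° lon, +12·0.0416667° lat → SW at lon -119.75°, lat -68.5°.
latitude 68.5000° S, longitude 119.7500° W.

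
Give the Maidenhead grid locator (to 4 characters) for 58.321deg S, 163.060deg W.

AD81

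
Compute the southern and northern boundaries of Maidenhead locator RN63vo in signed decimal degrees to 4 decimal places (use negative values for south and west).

43.5833, 43.6250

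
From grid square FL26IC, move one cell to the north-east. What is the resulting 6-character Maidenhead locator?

Longitude subsquare i = 8; +1 → 9 = j.
Latitude subsquare c = 2; +1 → 3 = d.

FL26jd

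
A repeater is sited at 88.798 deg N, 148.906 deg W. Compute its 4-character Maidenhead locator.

BR58

Offset from 180°W / 90°S: lon 31.09°, lat 178.80°.
Field: 31.09/20 → 1 → B, 178.80/10 → 17 → R; chars BR.
Square: 11.09/2 → 5, 8.80/1 → 8; chars 58.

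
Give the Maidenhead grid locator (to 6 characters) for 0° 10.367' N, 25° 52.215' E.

Add 180° to longitude and 90° to latitude: 205.8702, 90.1728.
Field: lon ⌊205.8702/20⌋ = 10 → K; lat ⌊90.1728/10⌋ = 9 → J.
Square: lon ⌊5.8702/2⌋ = 2; lat ⌊0.1728/1⌋ = 0.
Subsquare: lon ⌊1.8702/0.0833333⌋ = 22 → w; lat ⌊0.1728/0.0416667⌋ = 4 → e.

KJ20we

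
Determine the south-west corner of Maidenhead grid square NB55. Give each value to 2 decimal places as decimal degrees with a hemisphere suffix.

75.00° S, 90.00° E

Field N=13, B=1: +13·20° lon, +1·10° lat → SW at lon 80°, lat -80°.
Square 5, 5: +5·2° lon, +5·1° lat → SW at lon 90°, lat -75°.
latitude 75.00° S, longitude 90.00° E.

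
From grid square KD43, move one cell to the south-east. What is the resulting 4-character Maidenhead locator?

KD52

Longitude square 4; +1 → 5.
Latitude square 3; −1 → 2.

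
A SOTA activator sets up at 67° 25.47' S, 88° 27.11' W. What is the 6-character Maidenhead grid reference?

EC52sn

Shift to the Maidenhead origin (180°W, 90°S): lon 91.5482, lat 22.5755.
Field (20°×10°, letters A–R): 91.5482/20 → 4 → E, 22.5755/10 → 2 → C; chars EC.
Square (2°×1°, digits 0–9): 11.5482/2 → 5, 2.5755/1 → 2; chars 52.
Subsquare (5′×2.5′, letters a–x): 1.5482/0.0833333 → 18 → s, 0.5755/0.0416667 → 13 → n; chars sn.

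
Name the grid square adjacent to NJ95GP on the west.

Longitude subsquare g = 6; −1 → 5 = f.
The latitude characters are unchanged.

NJ95fp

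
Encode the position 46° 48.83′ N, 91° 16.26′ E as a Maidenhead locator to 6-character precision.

NN56pt

Shift to the Maidenhead origin (180°W, 90°S): lon 271.2710, lat 136.8138.
Field: 271.2710/20 → 13 → N, 136.8138/10 → 13 → N; chars NN.
Square: 11.2710/2 → 5, 6.8138/1 → 6; chars 56.
Subsquare: 1.2710/0.0833333 → 15 → p, 0.8138/0.0416667 → 19 → t; chars pt.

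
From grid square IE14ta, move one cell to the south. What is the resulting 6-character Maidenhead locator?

IE13tx

Latitude subsquare a = 0; −1 → -1, wraps to 23 = x, carry into square.
Latitude square 4; −1 → 3.
The longitude characters are unchanged.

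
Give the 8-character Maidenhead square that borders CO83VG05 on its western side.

CO83ug95

Longitude extended square 0; −1 → -1, wraps to 9, carry into subsquare.
Longitude subsquare v = 21; −1 → 20 = u.
The latitude characters are unchanged.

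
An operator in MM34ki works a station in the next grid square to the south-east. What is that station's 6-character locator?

Longitude subsquare k = 10; +1 → 11 = l.
Latitude subsquare i = 8; −1 → 7 = h.

MM34lh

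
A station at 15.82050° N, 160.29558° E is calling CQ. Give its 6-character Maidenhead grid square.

Shift to the Maidenhead origin (180°W, 90°S): lon 340.2956, lat 105.8205.
Field: lon ⌊340.2956/20⌋ = 17 → R; lat ⌊105.8205/10⌋ = 10 → K.
Square: lon ⌊0.2956/2⌋ = 0; lat ⌊5.8205/1⌋ = 5.
Subsquare: lon ⌊0.2956/0.0833333⌋ = 3 → d; lat ⌊0.8205/0.0416667⌋ = 19 → t.

RK05dt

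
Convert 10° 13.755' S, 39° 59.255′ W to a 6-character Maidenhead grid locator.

HH09as

Add 180° to longitude and 90° to latitude: 140.0124, 79.7707.
Field: lon ⌊140.0124/20⌋ = 7 → H; lat ⌊79.7707/10⌋ = 7 → H.
Square: lon ⌊0.0124/2⌋ = 0; lat ⌊9.7707/1⌋ = 9.
Subsquare: lon ⌊0.0124/0.0833333⌋ = 0 → a; lat ⌊0.7707/0.0416667⌋ = 18 → s.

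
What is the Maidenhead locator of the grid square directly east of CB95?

DB05

Longitude square 9; +1 → 10, wraps to 0, carry into field.
Longitude field C = 2; +1 → 3 = D.
The latitude characters are unchanged.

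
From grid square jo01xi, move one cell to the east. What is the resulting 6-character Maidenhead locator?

JO11ai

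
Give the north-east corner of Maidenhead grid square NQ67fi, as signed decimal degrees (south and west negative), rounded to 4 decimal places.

Field N=13, Q=16: +13·20° lon, +16·10° lat → SW at lon 80°, lat 70°.
Square 6, 7: +6·2° lon, +7·1° lat → SW at lon 92°, lat 77°.
Subsquare f=5, i=8: +5·0.0833333° lon, +8·0.0416667° lat → SW at lon 92.4167°, lat 77.3333°.
Cell spans 0.0833333° lon × 0.0416667° lat. NE corner is SW corner plus one full cell.
latitude 77.3750, longitude 92.5000.

77.3750, 92.5000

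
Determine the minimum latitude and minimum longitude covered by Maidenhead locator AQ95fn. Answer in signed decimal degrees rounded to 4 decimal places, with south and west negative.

Field A=0, Q=16: +0·20° lon, +16·10° lat → SW at lon -180°, lat 70°.
Square 9, 5: +9·2° lon, +5·1° lat → SW at lon -162°, lat 75°.
Subsquare f=5, n=13: +5·0.0833333° lon, +13·0.0416667° lat → SW at lon -161.583°, lat 75.5417°.
latitude 75.5417, longitude -161.5833.

75.5417, -161.5833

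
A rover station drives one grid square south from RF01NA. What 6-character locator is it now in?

Latitude subsquare a = 0; −1 → -1, wraps to 23 = x, carry into square.
Latitude square 1; −1 → 0.
The longitude characters are unchanged.

RF00nx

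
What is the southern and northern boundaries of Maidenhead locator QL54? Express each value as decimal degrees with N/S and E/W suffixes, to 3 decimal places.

Field Q=16, L=11: +16·20° lon, +11·10° lat → SW at lon 140°, lat 20°.
Square 5, 4: +5·2° lon, +4·1° lat → SW at lon 150°, lat 24°.
Cell spans 2° lon × 1° lat.
south 24.000° N, north 25.000° N.

24.000° N, 25.000° N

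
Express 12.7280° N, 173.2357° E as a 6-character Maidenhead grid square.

Shift to the Maidenhead origin (180°W, 90°S): lon 353.2357, lat 102.7280.
Field: 353.2357/20 → 17 → R, 102.7280/10 → 10 → K; chars RK.
Square: 13.2357/2 → 6, 2.7280/1 → 2; chars 62.
Subsquare: 1.2357/0.0833333 → 14 → o, 0.7280/0.0416667 → 17 → r; chars or.

RK62or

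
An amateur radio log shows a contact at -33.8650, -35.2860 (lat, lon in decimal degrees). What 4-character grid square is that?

HF26

Shift to the Maidenhead origin (180°W, 90°S): lon 144.71, lat 56.13.
Field (20°×10°, letters A–R): lon ⌊144.71/20⌋ = 7 → H; lat ⌊56.13/10⌋ = 5 → F.
Square (2°×1°, digits 0–9): lon ⌊4.71/2⌋ = 2; lat ⌊6.13/1⌋ = 6.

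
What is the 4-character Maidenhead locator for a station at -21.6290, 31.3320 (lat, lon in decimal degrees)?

KG58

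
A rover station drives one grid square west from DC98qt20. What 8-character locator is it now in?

DC98qt10

Longitude extended square 2; −1 → 1.
The latitude characters are unchanged.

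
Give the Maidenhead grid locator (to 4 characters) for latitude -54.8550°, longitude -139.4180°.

CD05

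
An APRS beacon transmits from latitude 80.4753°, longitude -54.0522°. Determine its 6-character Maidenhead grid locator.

GR20xl

Offset from 180°W / 90°S: lon 125.9478°, lat 170.4753°.
Field: 125.9478/20 → 6 → G, 170.4753/10 → 17 → R; chars GR.
Square: 5.9478/2 → 2, 0.4753/1 → 0; chars 20.
Subsquare: 1.9478/0.0833333 → 23 → x, 0.4753/0.0416667 → 11 → l; chars xl.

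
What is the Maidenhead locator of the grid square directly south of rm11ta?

RM10tx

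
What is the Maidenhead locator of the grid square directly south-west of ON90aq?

ON80xp

Longitude subsquare a = 0; −1 → -1, wraps to 23 = x, carry into square.
Longitude square 9; −1 → 8.
Latitude subsquare q = 16; −1 → 15 = p.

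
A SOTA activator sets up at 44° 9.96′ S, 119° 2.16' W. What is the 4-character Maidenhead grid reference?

DE05

Add 180° to longitude and 90° to latitude: 60.96, 45.83.
Field: lon ⌊60.96/20⌋ = 3 → D; lat ⌊45.83/10⌋ = 4 → E.
Square: lon ⌊0.96/2⌋ = 0; lat ⌊5.83/1⌋ = 5.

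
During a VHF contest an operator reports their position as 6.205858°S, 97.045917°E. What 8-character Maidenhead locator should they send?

NI83mt50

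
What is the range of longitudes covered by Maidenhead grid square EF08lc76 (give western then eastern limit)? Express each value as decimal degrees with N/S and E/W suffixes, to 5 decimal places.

99.02500° W, 99.01667° W

Field E=4, F=5: +4·20° lon, +5·10° lat → SW at lon -100°, lat -40°.
Square 0, 8: +0·2° lon, +8·1° lat → SW at lon -100°, lat -32°.
Subsquare l=11, c=2: +11·0.0833333° lon, +2·0.0416667° lat → SW at lon -99.0833°, lat -31.9167°.
Extended square 7, 6: +7·0.00833333° lon, +6·0.00416667° lat → SW at lon -99.025°, lat -31.8917°.
Cell spans 0.00833333° lon × 0.00416667° lat.
west 99.02500° W, east 99.01667° W.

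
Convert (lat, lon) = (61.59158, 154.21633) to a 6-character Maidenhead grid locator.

QP71co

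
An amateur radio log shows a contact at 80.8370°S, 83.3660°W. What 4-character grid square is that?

EA89

Offset from 180°W / 90°S: lon 96.63°, lat 9.16°.
Field (20°×10°, letters A–R): 96.63/20 → 4 → E, 9.16/10 → 0 → A; chars EA.
Square (2°×1°, digits 0–9): 16.63/2 → 8, 9.16/1 → 9; chars 89.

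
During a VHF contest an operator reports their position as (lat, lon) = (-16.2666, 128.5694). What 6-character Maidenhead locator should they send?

PH43gr

Shift to the Maidenhead origin (180°W, 90°S): lon 308.5694, lat 73.7334.
Field: lon ⌊308.5694/20⌋ = 15 → P; lat ⌊73.7334/10⌋ = 7 → H.
Square: lon ⌊8.5694/2⌋ = 4; lat ⌊3.7334/1⌋ = 3.
Subsquare: lon ⌊0.5694/0.0833333⌋ = 6 → g; lat ⌊0.7334/0.0416667⌋ = 17 → r.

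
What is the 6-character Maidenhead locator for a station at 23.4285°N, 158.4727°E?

QL93fk

Offset from 180°W / 90°S: lon 338.4727°, lat 113.4285°.
Field: 338.4727/20 → 16 → Q, 113.4285/10 → 11 → L; chars QL.
Square: 18.4727/2 → 9, 3.4285/1 → 3; chars 93.
Subsquare: 0.4727/0.0833333 → 5 → f, 0.4285/0.0416667 → 10 → k; chars fk.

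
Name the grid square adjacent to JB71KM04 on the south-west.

Longitude extended square 0; −1 → -1, wraps to 9, carry into subsquare.
Longitude subsquare k = 10; −1 → 9 = j.
Latitude extended square 4; −1 → 3.

JB71jm93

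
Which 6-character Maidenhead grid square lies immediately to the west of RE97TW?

Longitude subsquare t = 19; −1 → 18 = s.
The latitude characters are unchanged.

RE97sw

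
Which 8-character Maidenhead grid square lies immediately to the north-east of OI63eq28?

OI63eq39

Longitude extended square 2; +1 → 3.
Latitude extended square 8; +1 → 9.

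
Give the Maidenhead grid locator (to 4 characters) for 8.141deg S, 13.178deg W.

Offset from 180°W / 90°S: lon 166.82°, lat 81.86°.
Field (20°×10°, letters A–R): lon ⌊166.82/20⌋ = 8 → I; lat ⌊81.86/10⌋ = 8 → I.
Square (2°×1°, digits 0–9): lon ⌊6.82/2⌋ = 3; lat ⌊1.86/1⌋ = 1.

II31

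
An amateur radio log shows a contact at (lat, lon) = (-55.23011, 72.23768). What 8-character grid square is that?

Shift to the Maidenhead origin (180°W, 90°S): lon 252.23768, lat 34.76989.
Field: 252.23768/20 → 12 → M, 34.76989/10 → 3 → D; chars MD.
Square: 12.23768/2 → 6, 4.76989/1 → 4; chars 64.
Subsquare: 0.23768/0.0833333 → 2 → c, 0.76989/0.0416667 → 18 → s; chars cs.
Extended square: 0.07101/0.00833333 → 8, 0.01989/0.00416667 → 4; chars 84.

MD64cs84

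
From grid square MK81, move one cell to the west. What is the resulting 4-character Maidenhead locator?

MK71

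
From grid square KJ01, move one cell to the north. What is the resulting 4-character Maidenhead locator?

KJ02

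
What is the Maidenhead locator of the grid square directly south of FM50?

FL59

Latitude square 0; −1 → -1, wraps to 9, carry into field.
Latitude field M = 12; −1 → 11 = L.
The longitude characters are unchanged.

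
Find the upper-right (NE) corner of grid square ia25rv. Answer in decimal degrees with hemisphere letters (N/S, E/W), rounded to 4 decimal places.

Field I=8, A=0: +8·20° lon, +0·10° lat → SW at lon -20°, lat -90°.
Square 2, 5: +2·2° lon, +5·1° lat → SW at lon -16°, lat -85°.
Subsquare r=17, v=21: +17·0.0833333° lon, +21·0.0416667° lat → SW at lon -14.5833°, lat -84.125°.
Cell spans 0.0833333° lon × 0.0416667° lat. NE corner is SW corner plus one full cell.
latitude 84.0833° S, longitude 14.5000° W.

84.0833° S, 14.5000° W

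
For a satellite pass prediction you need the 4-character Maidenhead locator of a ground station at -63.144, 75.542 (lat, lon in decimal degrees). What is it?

MC76

Add 180° to longitude and 90° to latitude: 255.54, 26.86.
Field: lon ⌊255.54/20⌋ = 12 → M; lat ⌊26.86/10⌋ = 2 → C.
Square: lon ⌊15.54/2⌋ = 7; lat ⌊6.86/1⌋ = 6.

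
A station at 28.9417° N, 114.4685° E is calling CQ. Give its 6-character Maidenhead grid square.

OL78fw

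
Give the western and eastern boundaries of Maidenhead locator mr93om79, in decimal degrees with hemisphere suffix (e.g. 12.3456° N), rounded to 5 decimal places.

79.22500° E, 79.23333° E

Field M=12, R=17: +12·20° lon, +17·10° lat → SW at lon 60°, lat 80°.
Square 9, 3: +9·2° lon, +3·1° lat → SW at lon 78°, lat 83°.
Subsquare o=14, m=12: +14·0.0833333° lon, +12·0.0416667° lat → SW at lon 79.1667°, lat 83.5°.
Extended square 7, 9: +7·0.00833333° lon, +9·0.00416667° lat → SW at lon 79.225°, lat 83.5375°.
Cell spans 0.00833333° lon × 0.00416667° lat.
west 79.22500° E, east 79.23333° E.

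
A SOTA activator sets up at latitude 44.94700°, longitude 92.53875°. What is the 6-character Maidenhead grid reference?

Shift to the Maidenhead origin (180°W, 90°S): lon 272.5387, lat 134.9470.
Field: lon ⌊272.5387/20⌋ = 13 → N; lat ⌊134.9470/10⌋ = 13 → N.
Square: lon ⌊12.5387/2⌋ = 6; lat ⌊4.9470/1⌋ = 4.
Subsquare: lon ⌊0.5387/0.0833333⌋ = 6 → g; lat ⌊0.9470/0.0416667⌋ = 22 → w.

NN64gw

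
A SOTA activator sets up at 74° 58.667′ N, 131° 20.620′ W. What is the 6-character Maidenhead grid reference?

CQ44hx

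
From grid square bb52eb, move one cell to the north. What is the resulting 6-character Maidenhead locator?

BB52ec

Latitude subsquare b = 1; +1 → 2 = c.
The longitude characters are unchanged.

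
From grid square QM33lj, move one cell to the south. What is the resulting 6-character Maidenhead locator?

QM33li

Latitude subsquare j = 9; −1 → 8 = i.
The longitude characters are unchanged.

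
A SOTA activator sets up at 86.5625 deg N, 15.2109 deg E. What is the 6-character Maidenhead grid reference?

JR76on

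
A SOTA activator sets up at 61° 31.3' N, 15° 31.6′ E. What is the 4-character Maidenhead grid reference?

JP71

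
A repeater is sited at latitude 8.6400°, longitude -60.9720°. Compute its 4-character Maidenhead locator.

FJ98

Add 180° to longitude and 90° to latitude: 119.03, 98.64.
Field: lon ⌊119.03/20⌋ = 5 → F; lat ⌊98.64/10⌋ = 9 → J.
Square: lon ⌊19.03/2⌋ = 9; lat ⌊8.64/1⌋ = 8.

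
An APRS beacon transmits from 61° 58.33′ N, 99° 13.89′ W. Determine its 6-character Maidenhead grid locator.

EP01jx

Offset from 180°W / 90°S: lon 80.7685°, lat 151.9722°.
Field (20°×10°, letters A–R): 80.7685/20 → 4 → E, 151.9722/10 → 15 → P; chars EP.
Square (2°×1°, digits 0–9): 0.7685/2 → 0, 1.9722/1 → 1; chars 01.
Subsquare (5′×2.5′, letters a–x): 0.7685/0.0833333 → 9 → j, 0.9722/0.0416667 → 23 → x; chars jx.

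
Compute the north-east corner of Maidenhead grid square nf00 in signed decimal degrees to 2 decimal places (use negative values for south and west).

-39.00, 82.00

Field N=13, F=5: +13·20° lon, +5·10° lat → SW at lon 80°, lat -40°.
Square 0, 0: +0·2° lon, +0·1° lat → SW at lon 80°, lat -40°.
Cell spans 2° lon × 1° lat. NE corner is SW corner plus one full cell.
latitude -39.00, longitude 82.00.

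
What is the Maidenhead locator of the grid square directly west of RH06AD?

QH96xd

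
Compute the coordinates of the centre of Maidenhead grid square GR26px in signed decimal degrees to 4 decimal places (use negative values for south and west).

86.9792, -54.7083

Field G=6, R=17: +6·20° lon, +17·10° lat → SW at lon -60°, lat 80°.
Square 2, 6: +2·2° lon, +6·1° lat → SW at lon -56°, lat 86°.
Subsquare p=15, x=23: +15·0.0833333° lon, +23·0.0416667° lat → SW at lon -54.75°, lat 86.9583°.
Cell spans 0.0833333° lon × 0.0416667° lat. Centre is SW corner plus half of each.
latitude 86.9792, longitude -54.7083.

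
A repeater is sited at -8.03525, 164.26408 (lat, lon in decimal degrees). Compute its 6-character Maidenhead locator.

RI21dx

Shift to the Maidenhead origin (180°W, 90°S): lon 344.2641, lat 81.9647.
Field: 344.2641/20 → 17 → R, 81.9647/10 → 8 → I; chars RI.
Square: 4.2641/2 → 2, 1.9647/1 → 1; chars 21.
Subsquare: 0.2641/0.0833333 → 3 → d, 0.9647/0.0416667 → 23 → x; chars dx.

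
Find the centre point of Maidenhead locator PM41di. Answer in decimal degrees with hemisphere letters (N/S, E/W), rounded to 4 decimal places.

31.3542° N, 128.2917° E

Field P=15, M=12: +15·20° lon, +12·10° lat → SW at lon 120°, lat 30°.
Square 4, 1: +4·2° lon, +1·1° lat → SW at lon 128°, lat 31°.
Subsquare d=3, i=8: +3·0.0833333° lon, +8·0.0416667° lat → SW at lon 128.25°, lat 31.3333°.
Cell spans 0.0833333° lon × 0.0416667° lat. Centre is SW corner plus half of each.
latitude 31.3542° N, longitude 128.2917° E.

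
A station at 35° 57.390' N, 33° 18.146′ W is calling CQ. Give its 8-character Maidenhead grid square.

Add 180° to longitude and 90° to latitude: 146.69757, 125.95650.
Field (20°×10°, letters A–R): lon ⌊146.69757/20⌋ = 7 → H; lat ⌊125.95650/10⌋ = 12 → M.
Square (2°×1°, digits 0–9): lon ⌊6.69757/2⌋ = 3; lat ⌊5.95650/1⌋ = 5.
Subsquare (5′×2.5′, letters a–x): lon ⌊0.69757/0.0833333⌋ = 8 → i; lat ⌊0.95650/0.0416667⌋ = 22 → w.
Extended square (30″×15″, digits 0–9): lon ⌊0.03090/0.00833333⌋ = 3; lat ⌊0.03983/0.00416667⌋ = 9.

HM35iw39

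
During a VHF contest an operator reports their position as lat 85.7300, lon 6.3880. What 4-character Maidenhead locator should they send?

Shift to the Maidenhead origin (180°W, 90°S): lon 186.39, lat 175.73.
Field (20°×10°, letters A–R): 186.39/20 → 9 → J, 175.73/10 → 17 → R; chars JR.
Square (2°×1°, digits 0–9): 6.39/2 → 3, 5.73/1 → 5; chars 35.

JR35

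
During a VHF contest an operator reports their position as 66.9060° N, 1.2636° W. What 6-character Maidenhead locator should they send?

IP96iv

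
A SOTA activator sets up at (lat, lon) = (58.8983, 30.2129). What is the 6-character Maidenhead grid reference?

Offset from 180°W / 90°S: lon 210.2129°, lat 148.8983°.
Field (20°×10°, letters A–R): lon ⌊210.2129/20⌋ = 10 → K; lat ⌊148.8983/10⌋ = 14 → O.
Square (2°×1°, digits 0–9): lon ⌊10.2129/2⌋ = 5; lat ⌊8.8983/1⌋ = 8.
Subsquare (5′×2.5′, letters a–x): lon ⌊0.2129/0.0833333⌋ = 2 → c; lat ⌊0.8983/0.0416667⌋ = 21 → v.

KO58cv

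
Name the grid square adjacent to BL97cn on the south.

BL97cm

Latitude subsquare n = 13; −1 → 12 = m.
The longitude characters are unchanged.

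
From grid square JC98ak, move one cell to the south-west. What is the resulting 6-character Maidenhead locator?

Longitude subsquare a = 0; −1 → -1, wraps to 23 = x, carry into square.
Longitude square 9; −1 → 8.
Latitude subsquare k = 10; −1 → 9 = j.

JC88xj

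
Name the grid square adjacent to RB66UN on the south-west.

Longitude subsquare u = 20; −1 → 19 = t.
Latitude subsquare n = 13; −1 → 12 = m.

RB66tm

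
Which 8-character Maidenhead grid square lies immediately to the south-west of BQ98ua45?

BQ98ua34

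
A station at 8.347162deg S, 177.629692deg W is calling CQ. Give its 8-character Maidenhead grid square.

AI11ep46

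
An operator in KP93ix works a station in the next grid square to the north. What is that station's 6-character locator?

KP94ia

Latitude subsquare x = 23; +1 → 24, wraps to 0 = a, carry into square.
Latitude square 3; +1 → 4.
The longitude characters are unchanged.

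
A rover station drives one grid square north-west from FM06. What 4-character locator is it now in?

EM97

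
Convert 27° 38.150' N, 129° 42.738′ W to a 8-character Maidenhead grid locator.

CL57dp42

Add 180° to longitude and 90° to latitude: 50.28770, 117.63583.
Field (20°×10°, letters A–R): lon ⌊50.28770/20⌋ = 2 → C; lat ⌊117.63583/10⌋ = 11 → L.
Square (2°×1°, digits 0–9): lon ⌊10.28770/2⌋ = 5; lat ⌊7.63583/1⌋ = 7.
Subsquare (5′×2.5′, letters a–x): lon ⌊0.28770/0.0833333⌋ = 3 → d; lat ⌊0.63583/0.0416667⌋ = 15 → p.
Extended square (30″×15″, digits 0–9): lon ⌊0.03770/0.00833333⌋ = 4; lat ⌊0.01083/0.00416667⌋ = 2.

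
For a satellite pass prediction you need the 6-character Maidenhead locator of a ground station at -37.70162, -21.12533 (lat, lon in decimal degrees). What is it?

HF92kh

Add 180° to longitude and 90° to latitude: 158.8747, 52.2984.
Field: lon ⌊158.8747/20⌋ = 7 → H; lat ⌊52.2984/10⌋ = 5 → F.
Square: lon ⌊18.8747/2⌋ = 9; lat ⌊2.2984/1⌋ = 2.
Subsquare: lon ⌊0.8747/0.0833333⌋ = 10 → k; lat ⌊0.2984/0.0416667⌋ = 7 → h.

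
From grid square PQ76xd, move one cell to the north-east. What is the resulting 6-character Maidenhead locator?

PQ86ae

Longitude subsquare x = 23; +1 → 24, wraps to 0 = a, carry into square.
Longitude square 7; +1 → 8.
Latitude subsquare d = 3; +1 → 4 = e.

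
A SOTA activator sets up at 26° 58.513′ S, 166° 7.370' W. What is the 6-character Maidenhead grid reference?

AG63wa

Offset from 180°W / 90°S: lon 13.8772°, lat 63.0248°.
Field: lon ⌊13.8772/20⌋ = 0 → A; lat ⌊63.0248/10⌋ = 6 → G.
Square: lon ⌊13.8772/2⌋ = 6; lat ⌊3.0248/1⌋ = 3.
Subsquare: lon ⌊1.8772/0.0833333⌋ = 22 → w; lat ⌊0.0248/0.0416667⌋ = 0 → a.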